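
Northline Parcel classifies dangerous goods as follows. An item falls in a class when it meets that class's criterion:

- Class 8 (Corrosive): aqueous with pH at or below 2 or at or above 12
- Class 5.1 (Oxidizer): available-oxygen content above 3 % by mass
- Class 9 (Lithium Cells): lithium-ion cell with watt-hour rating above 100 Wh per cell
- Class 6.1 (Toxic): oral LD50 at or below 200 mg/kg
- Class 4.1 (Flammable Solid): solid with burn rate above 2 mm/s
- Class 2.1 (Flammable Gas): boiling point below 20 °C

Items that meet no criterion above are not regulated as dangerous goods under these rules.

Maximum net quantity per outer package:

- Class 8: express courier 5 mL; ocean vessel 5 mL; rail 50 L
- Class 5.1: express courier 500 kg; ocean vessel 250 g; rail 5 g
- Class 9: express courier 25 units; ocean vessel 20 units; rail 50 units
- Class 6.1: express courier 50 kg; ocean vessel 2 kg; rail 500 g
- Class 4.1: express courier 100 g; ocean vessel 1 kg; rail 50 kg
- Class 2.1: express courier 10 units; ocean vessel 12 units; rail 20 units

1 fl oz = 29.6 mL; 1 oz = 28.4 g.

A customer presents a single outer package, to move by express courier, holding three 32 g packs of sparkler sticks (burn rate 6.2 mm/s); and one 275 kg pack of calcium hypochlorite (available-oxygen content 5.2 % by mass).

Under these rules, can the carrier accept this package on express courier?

Yes

Burn rate 6.2 mm/s meets the Class 4.1 criterion (Flammable Solid), so the sparkler sticks are Class 4.1.
With available-oxygen content 5.2 % by mass (> 3 % by mass), the calcium hypochlorite falls in Class 5.1.
Class 5.1 quantity: 275 kg.
275 kg ≤ 500 kg (express courier limit, Class 5.1) — within limit.
Class 4.1 quantity: three 32 g packs = 96 g.
That is within the Class 4.1 express courier limit of 100 g.
Every hazard class is within its express courier limit and no segregation rule is violated.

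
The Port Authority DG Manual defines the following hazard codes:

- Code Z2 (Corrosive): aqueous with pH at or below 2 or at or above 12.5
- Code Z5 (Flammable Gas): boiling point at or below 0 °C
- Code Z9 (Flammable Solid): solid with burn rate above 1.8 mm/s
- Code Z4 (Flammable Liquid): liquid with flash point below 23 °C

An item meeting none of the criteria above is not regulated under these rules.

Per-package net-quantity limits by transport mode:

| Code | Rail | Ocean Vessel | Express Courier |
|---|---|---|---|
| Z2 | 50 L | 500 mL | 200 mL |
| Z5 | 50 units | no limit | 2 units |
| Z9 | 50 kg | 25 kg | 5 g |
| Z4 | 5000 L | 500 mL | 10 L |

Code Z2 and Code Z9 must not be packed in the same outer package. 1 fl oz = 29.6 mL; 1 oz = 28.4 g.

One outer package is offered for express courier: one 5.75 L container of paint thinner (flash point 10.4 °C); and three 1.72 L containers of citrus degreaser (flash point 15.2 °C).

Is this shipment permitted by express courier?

The paint thinner has flash point 10.4 °C, which is < 23 °C, so it is Code Z4 (Flammable Liquid).
Flash point 15.2 °C meets the Code Z4 criterion (Flammable Liquid), so the citrus degreaser is Code Z4.
Code Z4 net quantity: 5.75 L + (three 1.72 L containers = 5.16 L) = 10.91 L.
10.91 L exceeds the express courier limit of 10 L for Code Z4.

No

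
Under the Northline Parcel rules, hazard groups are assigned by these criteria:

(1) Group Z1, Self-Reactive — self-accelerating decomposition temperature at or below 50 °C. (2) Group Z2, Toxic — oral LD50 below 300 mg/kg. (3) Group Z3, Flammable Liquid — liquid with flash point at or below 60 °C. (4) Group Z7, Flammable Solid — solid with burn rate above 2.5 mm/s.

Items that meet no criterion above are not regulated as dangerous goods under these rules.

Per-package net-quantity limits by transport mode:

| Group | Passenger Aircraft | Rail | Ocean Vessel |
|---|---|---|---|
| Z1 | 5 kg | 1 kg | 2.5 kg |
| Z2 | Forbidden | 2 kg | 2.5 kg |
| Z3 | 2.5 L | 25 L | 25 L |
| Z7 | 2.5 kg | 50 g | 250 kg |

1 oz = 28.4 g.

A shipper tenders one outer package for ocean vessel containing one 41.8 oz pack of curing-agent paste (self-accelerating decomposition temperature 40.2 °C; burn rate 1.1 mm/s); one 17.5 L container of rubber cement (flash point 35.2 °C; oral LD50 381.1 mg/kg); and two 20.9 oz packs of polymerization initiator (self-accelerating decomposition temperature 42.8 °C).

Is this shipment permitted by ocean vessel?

Yes

With self-accelerating decomposition temperature 40.2 °C (≤ 50 °C), the curing-agent paste falls in Group Z1.
Rubber cement: flash point 35.2 °C ≤ 60 °C → Group Z3 (Flammable Liquid).
With self-accelerating decomposition temperature 42.8 °C (≤ 50 °C), the polymerization initiator falls in Group Z1.
Total Group Z1: (one 41.8 oz pack = 1187.12 g) + (two 20.9 oz packs = 1187.12 g) = 2374.24 g.
2374.24 g is within the ocean vessel limit of 2.5 kg for Group Z1.
Group Z3 quantity: 17.5 L.
That is within the Group Z3 ocean vessel limit of 25 L.
Every hazard group is within its ocean vessel limit and no segregation rule is violated.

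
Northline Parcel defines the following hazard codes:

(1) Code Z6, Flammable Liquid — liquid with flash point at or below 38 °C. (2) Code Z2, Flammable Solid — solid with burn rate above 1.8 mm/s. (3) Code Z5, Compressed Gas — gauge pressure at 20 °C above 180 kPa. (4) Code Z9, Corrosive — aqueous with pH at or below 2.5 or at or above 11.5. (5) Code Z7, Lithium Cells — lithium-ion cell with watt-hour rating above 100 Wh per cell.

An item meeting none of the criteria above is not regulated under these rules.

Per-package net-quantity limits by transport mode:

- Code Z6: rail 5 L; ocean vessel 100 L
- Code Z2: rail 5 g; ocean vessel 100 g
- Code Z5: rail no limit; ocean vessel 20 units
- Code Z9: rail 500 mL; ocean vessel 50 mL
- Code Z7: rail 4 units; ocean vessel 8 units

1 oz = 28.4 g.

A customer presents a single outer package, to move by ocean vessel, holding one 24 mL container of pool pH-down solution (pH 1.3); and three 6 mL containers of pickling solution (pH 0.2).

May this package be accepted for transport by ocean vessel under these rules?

With pH 1.3 (≤ 2.5), the pool pH-down solution falls in Code Z9.
The pickling solution has pH 0.2, which is ≤ 2.5, so it is Code Z9 (Corrosive).
Code Z9 net quantity: 24 mL + (three 6 mL containers = 18 mL) = 42 mL.
42 mL is within the ocean vessel limit of 50 mL for Code Z9.

Yes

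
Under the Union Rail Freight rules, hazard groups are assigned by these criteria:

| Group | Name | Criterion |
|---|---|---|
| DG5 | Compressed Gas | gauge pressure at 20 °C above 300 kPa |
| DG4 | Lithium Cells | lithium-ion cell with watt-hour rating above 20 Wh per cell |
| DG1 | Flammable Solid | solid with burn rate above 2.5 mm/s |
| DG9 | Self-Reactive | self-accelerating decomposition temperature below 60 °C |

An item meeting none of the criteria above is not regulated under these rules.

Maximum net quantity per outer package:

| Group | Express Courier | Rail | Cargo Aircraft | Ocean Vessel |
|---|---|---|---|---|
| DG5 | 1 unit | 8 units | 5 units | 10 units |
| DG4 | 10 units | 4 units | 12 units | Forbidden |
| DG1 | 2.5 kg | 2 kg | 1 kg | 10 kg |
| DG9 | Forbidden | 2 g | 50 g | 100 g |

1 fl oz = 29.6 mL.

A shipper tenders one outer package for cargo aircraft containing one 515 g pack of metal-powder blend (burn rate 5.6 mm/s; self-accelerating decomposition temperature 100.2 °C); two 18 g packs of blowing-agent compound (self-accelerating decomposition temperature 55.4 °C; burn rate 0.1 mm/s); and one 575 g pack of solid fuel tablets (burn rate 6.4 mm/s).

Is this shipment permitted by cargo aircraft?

The metal-powder blend has burn rate 5.6 mm/s, which is > 2.5 mm/s, so it is Group DG1 (Flammable Solid).
The blowing-agent compound has self-accelerating decomposition temperature 55.4 °C, which is < 60 °C, so it is Group DG9 (Self-Reactive).
Burn rate 6.4 mm/s meets the Group DG1 criterion (Flammable Solid), so the solid fuel tablets are Group DG1.
Group DG1 net quantity: 515 g + 575 g = 1.09 kg.
1.09 kg > 1 kg (cargo aircraft limit, Group DG1) — over the limit.
Group DG9 quantity: two 18 g packs = 36 g.
36 g ≤ 50 g (cargo aircraft limit, Group DG9) — within limit.

No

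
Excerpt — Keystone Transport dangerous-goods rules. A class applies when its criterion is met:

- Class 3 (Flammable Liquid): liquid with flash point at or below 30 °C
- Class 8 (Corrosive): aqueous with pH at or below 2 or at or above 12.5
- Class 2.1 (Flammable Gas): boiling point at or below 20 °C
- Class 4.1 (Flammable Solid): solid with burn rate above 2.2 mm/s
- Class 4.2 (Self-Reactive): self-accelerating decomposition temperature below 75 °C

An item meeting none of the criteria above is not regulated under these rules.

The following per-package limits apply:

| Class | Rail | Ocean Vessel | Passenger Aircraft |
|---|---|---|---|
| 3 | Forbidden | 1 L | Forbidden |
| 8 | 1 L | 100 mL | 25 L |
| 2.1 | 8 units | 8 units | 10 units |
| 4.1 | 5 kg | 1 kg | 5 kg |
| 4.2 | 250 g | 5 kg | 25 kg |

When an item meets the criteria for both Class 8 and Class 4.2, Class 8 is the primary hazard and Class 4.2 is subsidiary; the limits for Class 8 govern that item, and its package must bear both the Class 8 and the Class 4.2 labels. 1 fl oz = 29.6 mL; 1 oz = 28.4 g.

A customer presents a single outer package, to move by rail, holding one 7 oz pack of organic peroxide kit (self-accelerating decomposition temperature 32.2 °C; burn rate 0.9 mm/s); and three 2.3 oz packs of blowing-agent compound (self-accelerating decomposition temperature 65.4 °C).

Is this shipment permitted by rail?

The organic peroxide kit has self-accelerating decomposition temperature 32.2 °C, which is < 75 °C, so it is Class 4.2 (Self-Reactive).
With self-accelerating decomposition temperature 65.4 °C (< 75 °C), the blowing-agent compound falls in Class 4.2.
Class 4.2 net quantity: (one 7 oz pack = 198.8 g) + (three 2.3 oz packs = 195.96 g) = 394.76 g.
394.76 g exceeds the rail limit of 250 g for Class 4.2.

No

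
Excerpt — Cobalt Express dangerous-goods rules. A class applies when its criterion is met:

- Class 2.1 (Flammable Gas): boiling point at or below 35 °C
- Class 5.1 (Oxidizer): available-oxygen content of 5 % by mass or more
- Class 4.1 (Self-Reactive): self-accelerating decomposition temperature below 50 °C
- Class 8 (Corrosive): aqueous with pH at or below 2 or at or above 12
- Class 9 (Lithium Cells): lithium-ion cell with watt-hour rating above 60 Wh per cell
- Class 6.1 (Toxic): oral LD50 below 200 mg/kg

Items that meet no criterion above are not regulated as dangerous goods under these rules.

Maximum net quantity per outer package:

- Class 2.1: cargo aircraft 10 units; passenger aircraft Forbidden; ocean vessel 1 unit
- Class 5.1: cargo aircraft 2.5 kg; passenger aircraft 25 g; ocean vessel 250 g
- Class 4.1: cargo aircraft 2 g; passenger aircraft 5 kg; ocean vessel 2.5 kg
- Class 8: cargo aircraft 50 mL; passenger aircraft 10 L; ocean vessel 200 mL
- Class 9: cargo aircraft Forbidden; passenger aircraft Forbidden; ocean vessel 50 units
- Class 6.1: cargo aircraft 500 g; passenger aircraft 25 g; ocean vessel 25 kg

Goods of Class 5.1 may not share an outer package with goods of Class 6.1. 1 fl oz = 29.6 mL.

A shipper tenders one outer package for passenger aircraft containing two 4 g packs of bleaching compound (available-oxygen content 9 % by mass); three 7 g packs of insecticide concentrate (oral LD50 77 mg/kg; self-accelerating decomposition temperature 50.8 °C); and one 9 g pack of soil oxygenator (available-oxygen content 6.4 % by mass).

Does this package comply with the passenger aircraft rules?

No

Bleaching compound: available-oxygen content 9 % by mass ≥ 5 % by mass → Class 5.1 (Oxidizer).
Insecticide concentrate: oral LD50 77 mg/kg < 200 mg/kg → Class 6.1 (Toxic).
Available-oxygen content 6.4 % by mass meets the Class 5.1 criterion (Oxidizer), so the soil oxygenator is Class 5.1.
Total Class 5.1: (two 4 g packs = 8 g) + 9 g = 17 g.
That is within the Class 5.1 passenger aircraft limit of 25 g.
Class 6.1 quantity: three 7 g packs = 21 g.
21 g ≤ 25 g (passenger aircraft limit, Class 6.1) — within limit.
Class 5.1 and Class 6.1 may not share an outer package.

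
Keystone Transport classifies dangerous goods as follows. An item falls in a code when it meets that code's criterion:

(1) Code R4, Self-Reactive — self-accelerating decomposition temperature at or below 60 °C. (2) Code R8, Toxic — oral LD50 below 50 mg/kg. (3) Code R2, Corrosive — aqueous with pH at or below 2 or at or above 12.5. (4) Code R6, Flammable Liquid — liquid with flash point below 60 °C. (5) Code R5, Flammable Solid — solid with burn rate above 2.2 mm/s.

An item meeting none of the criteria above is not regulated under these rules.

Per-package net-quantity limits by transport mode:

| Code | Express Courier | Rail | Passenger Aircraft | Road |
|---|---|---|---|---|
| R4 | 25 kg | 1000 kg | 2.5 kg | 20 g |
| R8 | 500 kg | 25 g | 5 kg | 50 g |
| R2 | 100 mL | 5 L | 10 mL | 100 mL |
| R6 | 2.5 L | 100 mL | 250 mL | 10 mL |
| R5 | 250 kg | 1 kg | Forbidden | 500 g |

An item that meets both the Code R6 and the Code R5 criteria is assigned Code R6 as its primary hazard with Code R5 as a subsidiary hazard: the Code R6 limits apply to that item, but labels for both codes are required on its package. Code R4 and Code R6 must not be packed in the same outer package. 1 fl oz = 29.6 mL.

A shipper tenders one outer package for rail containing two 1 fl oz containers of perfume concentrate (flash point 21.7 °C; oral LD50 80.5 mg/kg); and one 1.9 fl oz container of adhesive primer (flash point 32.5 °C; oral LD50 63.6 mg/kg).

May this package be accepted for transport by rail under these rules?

No

With flash point 21.7 °C (< 60 °C), the perfume concentrate falls in Code R6.
Adhesive primer: flash point 32.5 °C < 60 °C → Code R6 (Flammable Liquid).
Code R6 net quantity: (two 1 fl oz containers = 59.2 mL) + (one 1.9 fl oz container = 56.24 mL) = 115.44 mL.
That exceeds the Code R6 rail limit of 100 mL.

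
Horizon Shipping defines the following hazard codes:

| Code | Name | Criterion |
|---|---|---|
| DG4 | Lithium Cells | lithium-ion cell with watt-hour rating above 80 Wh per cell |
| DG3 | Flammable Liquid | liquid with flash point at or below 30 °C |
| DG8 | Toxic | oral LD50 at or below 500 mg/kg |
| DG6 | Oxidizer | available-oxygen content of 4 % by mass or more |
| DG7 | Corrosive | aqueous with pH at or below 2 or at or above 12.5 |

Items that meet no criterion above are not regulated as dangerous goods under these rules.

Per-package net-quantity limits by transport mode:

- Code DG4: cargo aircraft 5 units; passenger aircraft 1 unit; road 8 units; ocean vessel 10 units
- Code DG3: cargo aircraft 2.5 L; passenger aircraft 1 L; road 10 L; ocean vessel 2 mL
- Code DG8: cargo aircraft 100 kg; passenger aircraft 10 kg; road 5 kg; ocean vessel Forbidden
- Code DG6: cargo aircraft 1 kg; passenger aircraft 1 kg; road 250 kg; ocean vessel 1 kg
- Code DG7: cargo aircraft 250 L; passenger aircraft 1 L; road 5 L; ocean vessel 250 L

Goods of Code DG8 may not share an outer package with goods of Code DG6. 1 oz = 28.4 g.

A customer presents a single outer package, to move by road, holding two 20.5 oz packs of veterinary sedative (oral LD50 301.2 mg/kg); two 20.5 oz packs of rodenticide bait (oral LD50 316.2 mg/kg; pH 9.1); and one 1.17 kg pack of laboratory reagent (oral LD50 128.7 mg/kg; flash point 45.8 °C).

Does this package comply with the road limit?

Yes

Oral LD50 301.2 mg/kg meets the Code DG8 criterion (Toxic), so the veterinary sedative is Code DG8.
Rodenticide bait: oral LD50 316.2 mg/kg ≤ 500 mg/kg → Code DG8 (Toxic).
Oral LD50 128.7 mg/kg meets the Code DG8 criterion (Toxic), so the laboratory reagent is Code DG8.
Total Code DG8: (two 20.5 oz packs = 1164.4 g) + (two 20.5 oz packs = 1164.4 g) + 1.17 kg = 3498.8 g.
That is within the Code DG8 road limit of 5 kg.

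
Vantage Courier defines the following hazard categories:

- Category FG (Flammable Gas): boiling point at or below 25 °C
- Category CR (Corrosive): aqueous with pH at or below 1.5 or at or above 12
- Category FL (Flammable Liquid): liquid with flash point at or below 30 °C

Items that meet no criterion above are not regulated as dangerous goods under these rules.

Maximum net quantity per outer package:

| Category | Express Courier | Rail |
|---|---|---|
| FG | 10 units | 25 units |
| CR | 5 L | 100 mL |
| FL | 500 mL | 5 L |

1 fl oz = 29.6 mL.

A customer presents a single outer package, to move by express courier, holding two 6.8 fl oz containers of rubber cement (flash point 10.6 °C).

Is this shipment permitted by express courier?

Rubber cement: flash point 10.6 °C ≤ 30 °C → Category FL (Flammable Liquid).
Category FL quantity: two 6.8 fl oz containers = 402.56 mL.
402.56 mL ≤ 500 mL (express courier limit, Category FL) — within limit.

Yes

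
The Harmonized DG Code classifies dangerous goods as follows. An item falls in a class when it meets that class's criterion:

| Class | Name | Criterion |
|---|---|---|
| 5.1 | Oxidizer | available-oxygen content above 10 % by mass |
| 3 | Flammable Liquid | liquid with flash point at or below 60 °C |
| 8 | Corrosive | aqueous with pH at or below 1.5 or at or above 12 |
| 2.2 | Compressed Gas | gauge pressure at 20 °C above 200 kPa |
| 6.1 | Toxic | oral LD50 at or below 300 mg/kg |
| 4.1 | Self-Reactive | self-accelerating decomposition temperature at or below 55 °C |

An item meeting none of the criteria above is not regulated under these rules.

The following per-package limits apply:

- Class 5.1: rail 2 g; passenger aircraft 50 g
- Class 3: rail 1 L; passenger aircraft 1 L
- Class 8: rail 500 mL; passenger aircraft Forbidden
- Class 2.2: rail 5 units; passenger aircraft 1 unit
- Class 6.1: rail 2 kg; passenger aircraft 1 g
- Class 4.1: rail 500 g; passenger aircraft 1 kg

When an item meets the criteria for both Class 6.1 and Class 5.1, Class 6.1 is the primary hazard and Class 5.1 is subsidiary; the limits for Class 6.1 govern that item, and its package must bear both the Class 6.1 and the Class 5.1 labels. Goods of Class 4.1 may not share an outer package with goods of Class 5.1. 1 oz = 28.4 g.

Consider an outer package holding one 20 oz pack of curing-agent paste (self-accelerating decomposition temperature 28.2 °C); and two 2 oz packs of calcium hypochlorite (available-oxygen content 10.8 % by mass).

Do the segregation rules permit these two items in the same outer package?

No

Self-accelerating decomposition temperature 28.2 °C meets the Class 4.1 criterion (Self-Reactive), so the curing-agent paste is Class 4.1.
With available-oxygen content 10.8 % by mass (> 10 % by mass), the calcium hypochlorite falls in Class 5.1.
Class 4.1 and Class 5.1 may not share an outer package.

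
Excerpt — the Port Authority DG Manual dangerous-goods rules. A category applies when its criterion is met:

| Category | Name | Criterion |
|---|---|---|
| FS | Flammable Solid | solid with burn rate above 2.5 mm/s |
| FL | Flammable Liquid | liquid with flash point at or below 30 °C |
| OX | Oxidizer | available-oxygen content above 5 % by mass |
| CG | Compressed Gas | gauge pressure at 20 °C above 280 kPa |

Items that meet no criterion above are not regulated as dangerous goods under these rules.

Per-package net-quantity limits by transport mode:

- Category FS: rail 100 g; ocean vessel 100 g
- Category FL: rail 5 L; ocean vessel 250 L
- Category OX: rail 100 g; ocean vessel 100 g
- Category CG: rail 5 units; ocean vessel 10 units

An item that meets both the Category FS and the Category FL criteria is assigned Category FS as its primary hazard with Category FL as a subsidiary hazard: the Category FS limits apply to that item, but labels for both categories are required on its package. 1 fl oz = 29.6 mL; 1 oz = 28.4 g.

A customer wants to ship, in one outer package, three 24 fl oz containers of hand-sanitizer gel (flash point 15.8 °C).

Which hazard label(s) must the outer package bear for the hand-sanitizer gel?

The hand-sanitizer gel has flash point 15.8 °C, which is ≤ 30 °C, so it is Category FL (Flammable Liquid).
Only the Category FL label is required.

Category FL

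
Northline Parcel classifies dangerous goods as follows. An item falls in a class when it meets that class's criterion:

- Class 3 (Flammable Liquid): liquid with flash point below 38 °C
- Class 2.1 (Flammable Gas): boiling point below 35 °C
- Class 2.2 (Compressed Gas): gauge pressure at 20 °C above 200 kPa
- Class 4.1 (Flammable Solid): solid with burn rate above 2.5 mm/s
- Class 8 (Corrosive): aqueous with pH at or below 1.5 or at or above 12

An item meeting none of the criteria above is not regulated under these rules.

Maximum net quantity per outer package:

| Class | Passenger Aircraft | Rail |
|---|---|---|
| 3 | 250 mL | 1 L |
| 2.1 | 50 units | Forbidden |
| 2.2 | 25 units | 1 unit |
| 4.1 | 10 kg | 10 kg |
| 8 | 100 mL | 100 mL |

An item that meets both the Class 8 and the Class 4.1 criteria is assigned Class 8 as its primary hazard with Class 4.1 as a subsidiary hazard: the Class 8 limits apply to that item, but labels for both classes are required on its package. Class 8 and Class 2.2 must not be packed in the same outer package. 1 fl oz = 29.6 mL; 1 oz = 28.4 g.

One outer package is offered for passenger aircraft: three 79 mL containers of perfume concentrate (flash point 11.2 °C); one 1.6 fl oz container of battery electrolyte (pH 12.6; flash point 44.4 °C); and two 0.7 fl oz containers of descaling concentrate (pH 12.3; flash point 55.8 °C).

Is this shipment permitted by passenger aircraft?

Flash point 11.2 °C meets the Class 3 criterion (Flammable Liquid), so the perfume concentrate is Class 3.
Battery electrolyte: pH 12.6 ≥ 12 → Class 8 (Corrosive).
The descaling concentrate has pH 12.3, which is ≥ 12, so it is Class 8 (Corrosive).
Total Class 8: (one 1.6 fl oz container = 47.36 mL) + (two 0.7 fl oz containers = 41.44 mL) = 88.8 mL.
88.8 mL ≤ 100 mL (passenger aircraft limit, Class 8) — within limit.
Class 3 quantity: three 79 mL containers = 237 mL.
237 mL ≤ 250 mL (passenger aircraft limit, Class 3) — within limit.
The segregation rule (Class 8 with Class 2.2) does not apply to Class 8 with Class 3.
Every hazard class is within its passenger aircraft limit and no segregation rule is violated.

Yes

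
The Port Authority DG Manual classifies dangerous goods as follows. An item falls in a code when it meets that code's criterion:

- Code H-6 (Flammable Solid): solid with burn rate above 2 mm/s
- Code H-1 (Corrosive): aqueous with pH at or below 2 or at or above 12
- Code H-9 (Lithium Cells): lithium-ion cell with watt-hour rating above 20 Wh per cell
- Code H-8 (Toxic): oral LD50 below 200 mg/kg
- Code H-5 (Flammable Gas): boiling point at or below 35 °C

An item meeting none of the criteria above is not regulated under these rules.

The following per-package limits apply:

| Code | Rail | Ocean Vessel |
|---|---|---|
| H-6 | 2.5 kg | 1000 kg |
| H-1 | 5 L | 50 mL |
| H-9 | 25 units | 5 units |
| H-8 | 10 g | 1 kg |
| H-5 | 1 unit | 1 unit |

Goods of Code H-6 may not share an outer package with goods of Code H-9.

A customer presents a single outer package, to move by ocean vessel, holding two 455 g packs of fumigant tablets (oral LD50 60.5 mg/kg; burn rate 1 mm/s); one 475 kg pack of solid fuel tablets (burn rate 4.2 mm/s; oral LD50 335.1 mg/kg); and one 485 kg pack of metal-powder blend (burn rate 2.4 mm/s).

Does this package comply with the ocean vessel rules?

Yes

The fumigant tablets have oral LD50 60.5 mg/kg, which is < 200 mg/kg, so they are Code H-8 (Toxic).
With burn rate 4.2 mm/s (> 2 mm/s), the solid fuel tablets fall in Code H-6.
The metal-powder blend has burn rate 2.4 mm/s, which is > 2 mm/s, so it is Code H-6 (Flammable Solid).
Code H-6 net quantity: 475 kg + 485 kg = 960 kg.
960 kg is within the ocean vessel limit of 1000 kg for Code H-6.
Code H-8 quantity: two 455 g packs = 910 g.
910 g ≤ 1 kg (ocean vessel limit, Code H-8) — within limit.
The segregation rule (Code H-6 with Code H-9) does not apply to Code H-6 with Code H-8.
Every hazard code is within its ocean vessel limit and no segregation rule is violated.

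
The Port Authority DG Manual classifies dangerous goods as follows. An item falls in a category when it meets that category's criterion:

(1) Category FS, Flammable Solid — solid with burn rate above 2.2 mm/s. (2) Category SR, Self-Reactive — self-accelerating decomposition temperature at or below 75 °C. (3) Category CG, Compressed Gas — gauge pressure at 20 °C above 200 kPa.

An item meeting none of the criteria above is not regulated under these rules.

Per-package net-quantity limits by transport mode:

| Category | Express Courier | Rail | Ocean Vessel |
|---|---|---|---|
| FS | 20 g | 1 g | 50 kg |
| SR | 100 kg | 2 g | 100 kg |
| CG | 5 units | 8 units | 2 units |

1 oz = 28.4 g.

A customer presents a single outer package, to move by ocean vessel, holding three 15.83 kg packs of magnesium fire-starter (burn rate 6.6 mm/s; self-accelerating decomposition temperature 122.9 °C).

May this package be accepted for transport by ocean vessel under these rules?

Magnesium fire-starter: burn rate 6.6 mm/s > 2.2 mm/s → Category FS (Flammable Solid).
Category FS quantity: three 15.83 kg packs = 47.49 kg.
That is within the Category FS ocean vessel limit of 50 kg.

Yes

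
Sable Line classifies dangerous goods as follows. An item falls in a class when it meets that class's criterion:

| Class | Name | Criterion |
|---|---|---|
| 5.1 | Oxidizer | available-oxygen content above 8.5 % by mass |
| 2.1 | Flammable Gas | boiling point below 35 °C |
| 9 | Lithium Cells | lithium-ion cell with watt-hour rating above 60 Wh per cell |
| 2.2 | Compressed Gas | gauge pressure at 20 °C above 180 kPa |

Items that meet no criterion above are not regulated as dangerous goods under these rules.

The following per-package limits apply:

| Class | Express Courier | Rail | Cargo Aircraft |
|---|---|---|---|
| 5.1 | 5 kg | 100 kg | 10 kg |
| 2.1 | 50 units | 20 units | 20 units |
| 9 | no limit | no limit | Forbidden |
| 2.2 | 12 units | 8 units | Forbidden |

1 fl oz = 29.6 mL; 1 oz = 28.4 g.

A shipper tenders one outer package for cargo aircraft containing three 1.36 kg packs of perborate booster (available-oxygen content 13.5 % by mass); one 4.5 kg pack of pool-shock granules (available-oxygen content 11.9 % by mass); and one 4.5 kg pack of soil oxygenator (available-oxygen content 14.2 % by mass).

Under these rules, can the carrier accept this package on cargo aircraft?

With available-oxygen content 13.5 % by mass (> 8.5 % by mass), the perborate booster falls in Class 5.1.
Pool-shock granules: available-oxygen content 11.9 % by mass > 8.5 % by mass → Class 5.1 (Oxidizer).
The soil oxygenator has available-oxygen content 14.2 % by mass, which is > 8.5 % by mass, so it is Class 5.1 (Oxidizer).
Total Class 5.1: (three 1.36 kg packs = 4.08 kg) + 4.5 kg + 4.5 kg = 13.08 kg.
13.08 kg > 10 kg (cargo aircraft limit, Class 5.1) — over the limit.

No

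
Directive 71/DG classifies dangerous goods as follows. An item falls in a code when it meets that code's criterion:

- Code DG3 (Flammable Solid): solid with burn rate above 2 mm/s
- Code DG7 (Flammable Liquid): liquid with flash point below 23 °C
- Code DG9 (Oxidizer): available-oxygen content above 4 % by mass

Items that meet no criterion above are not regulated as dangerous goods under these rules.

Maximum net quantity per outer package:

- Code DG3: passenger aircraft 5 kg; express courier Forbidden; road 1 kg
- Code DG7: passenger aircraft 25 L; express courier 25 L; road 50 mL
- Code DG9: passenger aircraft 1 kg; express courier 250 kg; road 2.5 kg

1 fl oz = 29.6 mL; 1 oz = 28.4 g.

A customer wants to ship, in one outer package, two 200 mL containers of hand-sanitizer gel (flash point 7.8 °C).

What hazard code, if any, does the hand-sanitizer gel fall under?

Flash point 7.8 °C meets the Code DG7 criterion (Flammable Liquid), so the hand-sanitizer gel is Code DG7.

Code DG7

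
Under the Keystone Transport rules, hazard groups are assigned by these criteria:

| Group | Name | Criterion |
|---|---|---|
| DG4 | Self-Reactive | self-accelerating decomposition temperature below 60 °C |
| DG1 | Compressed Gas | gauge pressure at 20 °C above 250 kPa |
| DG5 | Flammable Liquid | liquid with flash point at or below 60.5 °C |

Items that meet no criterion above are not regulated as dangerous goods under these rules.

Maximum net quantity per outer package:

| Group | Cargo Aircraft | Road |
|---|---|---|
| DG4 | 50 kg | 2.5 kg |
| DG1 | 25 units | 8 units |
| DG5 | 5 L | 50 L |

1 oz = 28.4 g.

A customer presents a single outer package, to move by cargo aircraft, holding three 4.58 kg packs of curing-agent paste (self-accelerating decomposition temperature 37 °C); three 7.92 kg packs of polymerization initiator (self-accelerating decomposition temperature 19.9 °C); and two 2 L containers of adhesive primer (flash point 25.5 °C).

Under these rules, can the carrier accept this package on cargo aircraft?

Yes

Self-accelerating decomposition temperature 37 °C meets the Group DG4 criterion (Self-Reactive), so the curing-agent paste is Group DG4.
With self-accelerating decomposition temperature 19.9 °C (< 60 °C), the polymerization initiator falls in Group DG4.
Adhesive primer: flash point 25.5 °C ≤ 60.5 °C → Group DG5 (Flammable Liquid).
Group DG4 net quantity: (three 4.58 kg packs = 13.74 kg) + (three 7.92 kg packs = 23.76 kg) = 37.5 kg.
37.5 kg ≤ 50 kg (cargo aircraft limit, Group DG4) — within limit.
Group DG5 quantity: two 2 L containers = 4 L.
4 L ≤ 5 L (cargo aircraft limit, Group DG5) — within limit.
Every hazard group is within its cargo aircraft limit and no segregation rule is violated.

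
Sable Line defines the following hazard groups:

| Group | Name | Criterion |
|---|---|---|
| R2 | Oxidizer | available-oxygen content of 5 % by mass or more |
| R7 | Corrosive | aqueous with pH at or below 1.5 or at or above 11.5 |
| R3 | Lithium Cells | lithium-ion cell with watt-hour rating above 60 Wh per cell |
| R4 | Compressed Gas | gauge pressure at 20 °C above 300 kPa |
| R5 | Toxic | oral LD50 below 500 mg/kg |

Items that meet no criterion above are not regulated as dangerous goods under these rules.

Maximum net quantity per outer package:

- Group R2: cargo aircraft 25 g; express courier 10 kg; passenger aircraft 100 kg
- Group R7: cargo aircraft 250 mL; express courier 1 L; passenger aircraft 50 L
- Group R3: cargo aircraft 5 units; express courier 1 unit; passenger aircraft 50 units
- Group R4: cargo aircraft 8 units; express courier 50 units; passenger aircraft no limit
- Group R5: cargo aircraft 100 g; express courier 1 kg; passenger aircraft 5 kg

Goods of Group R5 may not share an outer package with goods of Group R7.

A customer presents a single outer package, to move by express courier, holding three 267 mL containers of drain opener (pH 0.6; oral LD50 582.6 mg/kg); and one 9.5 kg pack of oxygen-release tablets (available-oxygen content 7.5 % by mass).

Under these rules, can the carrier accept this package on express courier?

pH 0.6 meets the Group R7 criterion (Corrosive), so the drain opener is Group R7.
The oxygen-release tablets have available-oxygen content 7.5 % by mass, which is ≥ 5 % by mass, so they are Group R2 (Oxidizer).
Group R2 quantity: 9.5 kg.
9.5 kg ≤ 10 kg (express courier limit, Group R2) — within limit.
Group R7 quantity: three 267 mL containers = 801 mL.
801 mL ≤ 1 L (express courier limit, Group R7) — within limit.
The segregation rule (Group R5 with Group R7) does not apply to Group R2 with Group R7.
Every hazard group is within its express courier limit and no segregation rule is violated.

Yes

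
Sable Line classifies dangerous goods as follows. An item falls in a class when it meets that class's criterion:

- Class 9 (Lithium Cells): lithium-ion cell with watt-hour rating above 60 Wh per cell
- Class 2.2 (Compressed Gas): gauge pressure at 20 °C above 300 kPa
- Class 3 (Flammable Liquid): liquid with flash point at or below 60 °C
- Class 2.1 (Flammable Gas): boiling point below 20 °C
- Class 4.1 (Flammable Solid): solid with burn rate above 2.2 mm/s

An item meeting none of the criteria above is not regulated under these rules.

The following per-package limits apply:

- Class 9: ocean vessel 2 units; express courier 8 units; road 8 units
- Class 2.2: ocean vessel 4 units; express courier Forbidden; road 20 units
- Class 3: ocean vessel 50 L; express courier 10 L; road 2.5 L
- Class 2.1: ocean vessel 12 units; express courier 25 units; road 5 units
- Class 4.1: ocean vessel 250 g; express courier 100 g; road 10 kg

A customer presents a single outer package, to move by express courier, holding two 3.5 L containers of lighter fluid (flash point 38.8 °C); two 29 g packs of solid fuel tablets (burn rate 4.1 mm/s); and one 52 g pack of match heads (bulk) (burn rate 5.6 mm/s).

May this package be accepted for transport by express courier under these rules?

No

The lighter fluid has flash point 38.8 °C, which is ≤ 60 °C, so it is Class 3 (Flammable Liquid).
The solid fuel tablets have burn rate 4.1 mm/s, which is > 2.2 mm/s, so they are Class 4.1 (Flammable Solid).
With burn rate 5.6 mm/s (> 2.2 mm/s), the match heads (bulk) fall in Class 4.1.
Class 4.1 net quantity: (two 29 g packs = 58 g) + 52 g = 110 g.
110 g > 100 g (express courier limit, Class 4.1) — over the limit.
Class 3 quantity: two 3.5 L containers = 7 L.
That is within the Class 3 express courier limit of 10 L.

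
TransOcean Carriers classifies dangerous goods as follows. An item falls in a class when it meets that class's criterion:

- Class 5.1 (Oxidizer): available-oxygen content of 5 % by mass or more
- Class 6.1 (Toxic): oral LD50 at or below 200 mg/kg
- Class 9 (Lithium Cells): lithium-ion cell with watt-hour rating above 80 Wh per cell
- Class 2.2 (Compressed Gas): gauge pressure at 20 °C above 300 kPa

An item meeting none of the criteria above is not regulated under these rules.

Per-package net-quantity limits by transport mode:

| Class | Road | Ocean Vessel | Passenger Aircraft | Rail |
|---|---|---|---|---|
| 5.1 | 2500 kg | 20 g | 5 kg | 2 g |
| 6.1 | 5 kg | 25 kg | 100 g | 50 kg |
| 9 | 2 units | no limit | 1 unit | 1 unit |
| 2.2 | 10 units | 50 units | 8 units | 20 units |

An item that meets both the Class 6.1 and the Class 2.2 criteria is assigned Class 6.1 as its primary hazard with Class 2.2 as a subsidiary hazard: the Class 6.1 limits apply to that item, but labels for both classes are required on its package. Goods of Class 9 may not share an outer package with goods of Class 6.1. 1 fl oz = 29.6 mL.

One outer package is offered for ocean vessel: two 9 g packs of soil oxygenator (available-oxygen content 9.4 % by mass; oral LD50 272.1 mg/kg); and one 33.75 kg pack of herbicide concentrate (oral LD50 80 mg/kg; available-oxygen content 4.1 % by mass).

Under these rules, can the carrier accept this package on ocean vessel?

Soil oxygenator: available-oxygen content 9.4 % by mass ≥ 5 % by mass → Class 5.1 (Oxidizer).
Herbicide concentrate: oral LD50 80 mg/kg ≤ 200 mg/kg → Class 6.1 (Toxic).
Class 6.1 quantity: 33.75 kg.
33.75 kg exceeds the ocean vessel limit of 25 kg for Class 6.1.
Class 5.1 quantity: two 9 g packs = 18 g.
That is within the Class 5.1 ocean vessel limit of 20 g.
The segregation rule (Class 9 with Class 6.1) does not apply to Class 6.1 with Class 5.1.

No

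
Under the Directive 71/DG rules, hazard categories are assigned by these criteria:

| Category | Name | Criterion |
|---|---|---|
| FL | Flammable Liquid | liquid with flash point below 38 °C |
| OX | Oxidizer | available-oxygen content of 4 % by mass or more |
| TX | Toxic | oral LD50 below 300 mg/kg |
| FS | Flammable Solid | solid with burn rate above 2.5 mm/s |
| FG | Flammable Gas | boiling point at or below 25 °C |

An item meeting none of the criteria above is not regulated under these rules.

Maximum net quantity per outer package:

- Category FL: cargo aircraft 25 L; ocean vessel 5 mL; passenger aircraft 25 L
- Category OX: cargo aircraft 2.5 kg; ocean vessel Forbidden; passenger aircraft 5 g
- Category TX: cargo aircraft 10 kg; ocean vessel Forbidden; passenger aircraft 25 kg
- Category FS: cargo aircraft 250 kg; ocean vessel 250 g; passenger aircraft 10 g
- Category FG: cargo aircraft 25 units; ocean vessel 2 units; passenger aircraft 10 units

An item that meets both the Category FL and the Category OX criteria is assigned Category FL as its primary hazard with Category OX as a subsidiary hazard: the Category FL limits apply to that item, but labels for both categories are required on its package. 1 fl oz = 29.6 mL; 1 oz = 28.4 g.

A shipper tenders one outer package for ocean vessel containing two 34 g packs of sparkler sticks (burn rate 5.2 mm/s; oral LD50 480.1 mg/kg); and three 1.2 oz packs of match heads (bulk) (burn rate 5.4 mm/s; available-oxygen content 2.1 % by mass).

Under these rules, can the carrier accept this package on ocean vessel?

The sparkler sticks have burn rate 5.2 mm/s, which is > 2.5 mm/s, so they are Category FS (Flammable Solid).
Burn rate 5.4 mm/s meets the Category FS criterion (Flammable Solid), so the match heads (bulk) are Category FS.
Category FS net quantity: (two 34 g packs = 68 g) + (three 1.2 oz packs = 102.24 g) = 170.24 g.
170.24 g is within the ocean vessel limit of 250 g for Category FS.

Yes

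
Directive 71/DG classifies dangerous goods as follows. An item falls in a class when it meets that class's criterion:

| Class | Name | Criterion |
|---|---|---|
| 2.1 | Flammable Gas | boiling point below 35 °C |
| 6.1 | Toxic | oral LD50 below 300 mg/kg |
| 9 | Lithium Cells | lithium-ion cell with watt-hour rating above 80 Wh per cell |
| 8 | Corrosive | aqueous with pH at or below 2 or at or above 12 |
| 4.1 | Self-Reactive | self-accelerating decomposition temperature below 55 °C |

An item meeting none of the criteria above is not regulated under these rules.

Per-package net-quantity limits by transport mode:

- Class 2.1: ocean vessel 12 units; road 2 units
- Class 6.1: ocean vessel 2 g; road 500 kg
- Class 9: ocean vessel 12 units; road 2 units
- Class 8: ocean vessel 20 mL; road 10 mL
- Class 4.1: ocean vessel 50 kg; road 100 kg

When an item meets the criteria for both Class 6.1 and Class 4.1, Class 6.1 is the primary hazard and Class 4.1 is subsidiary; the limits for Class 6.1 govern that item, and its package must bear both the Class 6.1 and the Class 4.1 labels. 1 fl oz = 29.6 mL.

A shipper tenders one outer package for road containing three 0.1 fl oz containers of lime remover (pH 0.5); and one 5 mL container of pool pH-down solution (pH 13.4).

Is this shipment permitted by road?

Lime remover: pH 0.5 ≤ 2 → Class 8 (Corrosive).
pH 13.4 meets the Class 8 criterion (Corrosive), so the pool pH-down solution is Class 8.
Total Class 8: (three 0.1 fl oz containers = 8.88 mL) + 5 mL = 13.88 mL.
That exceeds the Class 8 road limit of 10 mL.

No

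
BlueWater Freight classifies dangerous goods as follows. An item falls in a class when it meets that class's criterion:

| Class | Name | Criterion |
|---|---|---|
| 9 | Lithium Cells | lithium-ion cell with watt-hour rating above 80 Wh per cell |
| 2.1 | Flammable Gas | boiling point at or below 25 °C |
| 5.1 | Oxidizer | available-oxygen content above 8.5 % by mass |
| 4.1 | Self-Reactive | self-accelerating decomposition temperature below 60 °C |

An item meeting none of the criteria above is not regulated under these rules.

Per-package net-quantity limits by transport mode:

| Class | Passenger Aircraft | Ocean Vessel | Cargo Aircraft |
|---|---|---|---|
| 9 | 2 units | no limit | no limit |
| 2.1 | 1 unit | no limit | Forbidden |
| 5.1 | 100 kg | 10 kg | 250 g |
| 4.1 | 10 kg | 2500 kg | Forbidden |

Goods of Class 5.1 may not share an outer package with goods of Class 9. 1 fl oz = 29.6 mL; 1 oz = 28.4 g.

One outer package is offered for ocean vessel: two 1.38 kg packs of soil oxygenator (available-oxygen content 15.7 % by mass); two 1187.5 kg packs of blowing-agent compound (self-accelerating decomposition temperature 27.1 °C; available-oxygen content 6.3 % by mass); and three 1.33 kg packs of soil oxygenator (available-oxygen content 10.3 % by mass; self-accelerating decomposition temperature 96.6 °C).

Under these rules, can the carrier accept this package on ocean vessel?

Soil oxygenator: available-oxygen content 15.7 % by mass > 8.5 % by mass → Class 5.1 (Oxidizer).
Self-accelerating decomposition temperature 27.1 °C meets the Class 4.1 criterion (Self-Reactive), so the blowing-agent compound is Class 4.1.
Available-oxygen content 10.3 % by mass meets the Class 5.1 criterion (Oxidizer), so the soil oxygenator is Class 5.1.
Total Class 5.1: (two 1.38 kg packs = 2.76 kg) + (three 1.33 kg packs = 3.99 kg) = 6.75 kg.
6.75 kg is within the ocean vessel limit of 10 kg for Class 5.1.
Class 4.1 quantity: two 1187.5 kg packs = 2375 kg.
That is within the Class 4.1 ocean vessel limit of 2500 kg.
The segregation rule (Class 5.1 with Class 9) does not apply to Class 5.1 with Class 4.1.
Every hazard class is within its ocean vessel limit and no segregation rule is violated.

Yes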